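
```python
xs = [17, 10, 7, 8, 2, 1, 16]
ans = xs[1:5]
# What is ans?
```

xs has length 7. The slice xs[1:5] selects indices [1, 2, 3, 4] (1->10, 2->7, 3->8, 4->2), giving [10, 7, 8, 2].

[10, 7, 8, 2]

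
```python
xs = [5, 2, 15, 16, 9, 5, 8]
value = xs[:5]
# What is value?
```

xs has length 7. The slice xs[:5] selects indices [0, 1, 2, 3, 4] (0->5, 1->2, 2->15, 3->16, 4->9), giving [5, 2, 15, 16, 9].

[5, 2, 15, 16, 9]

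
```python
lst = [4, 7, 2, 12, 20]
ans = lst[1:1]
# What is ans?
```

lst has length 5. The slice lst[1:1] resolves to an empty index range, so the result is [].

[]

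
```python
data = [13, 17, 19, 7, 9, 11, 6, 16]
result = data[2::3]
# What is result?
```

data has length 8. The slice data[2::3] selects indices [2, 5] (2->19, 5->11), giving [19, 11].

[19, 11]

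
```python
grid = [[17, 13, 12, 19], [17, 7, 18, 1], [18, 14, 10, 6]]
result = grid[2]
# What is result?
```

grid has 3 rows. Row 2 is [18, 14, 10, 6].

[18, 14, 10, 6]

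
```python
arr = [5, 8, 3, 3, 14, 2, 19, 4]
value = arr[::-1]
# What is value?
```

arr has length 8. The slice arr[::-1] selects indices [7, 6, 5, 4, 3, 2, 1, 0] (7->4, 6->19, 5->2, 4->14, 3->3, 2->3, 1->8, 0->5), giving [4, 19, 2, 14, 3, 3, 8, 5].

[4, 19, 2, 14, 3, 3, 8, 5]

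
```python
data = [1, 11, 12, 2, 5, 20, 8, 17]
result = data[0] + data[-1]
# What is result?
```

data has length 8. data[0] = 1.
data has length 8. Negative index -1 maps to positive index 8 + (-1) = 7. data[7] = 17.
Sum: 1 + 17 = 18.

18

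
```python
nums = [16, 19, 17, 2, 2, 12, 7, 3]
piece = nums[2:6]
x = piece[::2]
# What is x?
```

nums has length 8. The slice nums[2:6] selects indices [2, 3, 4, 5] (2->17, 3->2, 4->2, 5->12), giving [17, 2, 2, 12]. So piece = [17, 2, 2, 12]. piece has length 4. The slice piece[::2] selects indices [0, 2] (0->17, 2->2), giving [17, 2].

[17, 2]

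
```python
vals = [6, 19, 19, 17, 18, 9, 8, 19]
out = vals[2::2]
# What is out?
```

vals has length 8. The slice vals[2::2] selects indices [2, 4, 6] (2->19, 4->18, 6->8), giving [19, 18, 8].

[19, 18, 8]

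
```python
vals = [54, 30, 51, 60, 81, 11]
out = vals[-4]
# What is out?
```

vals has length 6. Negative index -4 maps to positive index 6 + (-4) = 2. vals[2] = 51.

51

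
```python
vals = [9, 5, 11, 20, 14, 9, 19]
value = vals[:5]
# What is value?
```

vals has length 7. The slice vals[:5] selects indices [0, 1, 2, 3, 4] (0->9, 1->5, 2->11, 3->20, 4->14), giving [9, 5, 11, 20, 14].

[9, 5, 11, 20, 14]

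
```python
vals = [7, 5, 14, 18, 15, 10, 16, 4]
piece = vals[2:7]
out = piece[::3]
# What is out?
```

vals has length 8. The slice vals[2:7] selects indices [2, 3, 4, 5, 6] (2->14, 3->18, 4->15, 5->10, 6->16), giving [14, 18, 15, 10, 16]. So piece = [14, 18, 15, 10, 16]. piece has length 5. The slice piece[::3] selects indices [0, 3] (0->14, 3->10), giving [14, 10].

[14, 10]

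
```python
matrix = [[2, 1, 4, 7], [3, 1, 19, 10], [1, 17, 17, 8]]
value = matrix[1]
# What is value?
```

matrix has 3 rows. Row 1 is [3, 1, 19, 10].

[3, 1, 19, 10]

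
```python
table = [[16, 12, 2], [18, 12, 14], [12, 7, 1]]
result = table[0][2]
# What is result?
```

table[0] = [16, 12, 2]. Taking column 2 of that row yields 2.

2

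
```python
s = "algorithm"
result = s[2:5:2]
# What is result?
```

s has length 9. The slice s[2:5:2] selects indices [2, 4] (2->'g', 4->'r'), giving 'gr'.

'gr'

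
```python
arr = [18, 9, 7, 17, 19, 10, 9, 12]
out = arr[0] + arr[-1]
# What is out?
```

arr has length 8. arr[0] = 18.
arr has length 8. Negative index -1 maps to positive index 8 + (-1) = 7. arr[7] = 12.
Sum: 18 + 12 = 30.

30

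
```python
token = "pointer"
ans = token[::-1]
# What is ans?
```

token has length 7. The slice token[::-1] selects indices [6, 5, 4, 3, 2, 1, 0] (6->'r', 5->'e', 4->'t', 3->'n', 2->'i', 1->'o', 0->'p'), giving 'retniop'.

'retniop'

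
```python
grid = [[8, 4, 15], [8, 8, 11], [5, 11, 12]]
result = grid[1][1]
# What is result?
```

grid[1] = [8, 8, 11]. Taking column 1 of that row yields 8.

8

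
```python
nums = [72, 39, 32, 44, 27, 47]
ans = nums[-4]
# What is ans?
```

nums has length 6. Negative index -4 maps to positive index 6 + (-4) = 2. nums[2] = 32.

32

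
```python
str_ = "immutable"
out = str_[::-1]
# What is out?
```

str_ has length 9. The slice str_[::-1] selects indices [8, 7, 6, 5, 4, 3, 2, 1, 0] (8->'e', 7->'l', 6->'b', 5->'a', 4->'t', 3->'u', 2->'m', 1->'m', 0->'i'), giving 'elbatummi'.

'elbatummi'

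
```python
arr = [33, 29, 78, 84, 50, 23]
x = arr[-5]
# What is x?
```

arr has length 6. Negative index -5 maps to positive index 6 + (-5) = 1. arr[1] = 29.

29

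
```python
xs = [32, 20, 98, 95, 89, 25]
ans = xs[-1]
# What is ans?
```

xs has length 6. Negative index -1 maps to positive index 6 + (-1) = 5. xs[5] = 25.

25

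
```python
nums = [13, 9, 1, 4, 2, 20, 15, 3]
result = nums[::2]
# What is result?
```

nums has length 8. The slice nums[::2] selects indices [0, 2, 4, 6] (0->13, 2->1, 4->2, 6->15), giving [13, 1, 2, 15].

[13, 1, 2, 15]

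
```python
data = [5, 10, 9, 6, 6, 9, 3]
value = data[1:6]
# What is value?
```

data has length 7. The slice data[1:6] selects indices [1, 2, 3, 4, 5] (1->10, 2->9, 3->6, 4->6, 5->9), giving [10, 9, 6, 6, 9].

[10, 9, 6, 6, 9]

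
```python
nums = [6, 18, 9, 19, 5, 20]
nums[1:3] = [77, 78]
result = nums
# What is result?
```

nums starts as [6, 18, 9, 19, 5, 20] (length 6). The slice nums[1:3] covers indices [1, 2] with values [18, 9]. Replacing that slice with [77, 78] (same length) produces [6, 77, 78, 19, 5, 20].

[6, 77, 78, 19, 5, 20]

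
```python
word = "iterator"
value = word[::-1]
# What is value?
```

word has length 8. The slice word[::-1] selects indices [7, 6, 5, 4, 3, 2, 1, 0] (7->'r', 6->'o', 5->'t', 4->'a', 3->'r', 2->'e', 1->'t', 0->'i'), giving 'rotareti'.

'rotareti'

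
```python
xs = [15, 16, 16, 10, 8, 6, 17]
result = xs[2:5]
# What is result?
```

xs has length 7. The slice xs[2:5] selects indices [2, 3, 4] (2->16, 3->10, 4->8), giving [16, 10, 8].

[16, 10, 8]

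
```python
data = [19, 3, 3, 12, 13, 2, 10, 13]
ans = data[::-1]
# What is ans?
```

data has length 8. The slice data[::-1] selects indices [7, 6, 5, 4, 3, 2, 1, 0] (7->13, 6->10, 5->2, 4->13, 3->12, 2->3, 1->3, 0->19), giving [13, 10, 2, 13, 12, 3, 3, 19].

[13, 10, 2, 13, 12, 3, 3, 19]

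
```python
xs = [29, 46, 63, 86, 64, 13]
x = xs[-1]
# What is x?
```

xs has length 6. Negative index -1 maps to positive index 6 + (-1) = 5. xs[5] = 13.

13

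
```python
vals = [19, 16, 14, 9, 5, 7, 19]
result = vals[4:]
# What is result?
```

vals has length 7. The slice vals[4:] selects indices [4, 5, 6] (4->5, 5->7, 6->19), giving [5, 7, 19].

[5, 7, 19]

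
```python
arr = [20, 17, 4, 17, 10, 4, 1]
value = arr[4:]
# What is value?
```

arr has length 7. The slice arr[4:] selects indices [4, 5, 6] (4->10, 5->4, 6->1), giving [10, 4, 1].

[10, 4, 1]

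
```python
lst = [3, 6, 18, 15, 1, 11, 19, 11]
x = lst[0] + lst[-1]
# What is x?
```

lst has length 8. lst[0] = 3.
lst has length 8. Negative index -1 maps to positive index 8 + (-1) = 7. lst[7] = 11.
Sum: 3 + 11 = 14.

14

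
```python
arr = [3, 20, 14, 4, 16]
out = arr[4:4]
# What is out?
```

arr has length 5. The slice arr[4:4] resolves to an empty index range, so the result is [].

[]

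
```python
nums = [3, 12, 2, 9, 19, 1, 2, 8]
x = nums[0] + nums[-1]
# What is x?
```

nums has length 8. nums[0] = 3.
nums has length 8. Negative index -1 maps to positive index 8 + (-1) = 7. nums[7] = 8.
Sum: 3 + 8 = 11.

11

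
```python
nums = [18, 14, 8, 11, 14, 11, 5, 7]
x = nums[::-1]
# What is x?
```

nums has length 8. The slice nums[::-1] selects indices [7, 6, 5, 4, 3, 2, 1, 0] (7->7, 6->5, 5->11, 4->14, 3->11, 2->8, 1->14, 0->18), giving [7, 5, 11, 14, 11, 8, 14, 18].

[7, 5, 11, 14, 11, 8, 14, 18]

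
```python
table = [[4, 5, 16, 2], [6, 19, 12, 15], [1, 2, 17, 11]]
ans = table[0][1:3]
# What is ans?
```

table[0] = [4, 5, 16, 2]. table[0] has length 4. The slice table[0][1:3] selects indices [1, 2] (1->5, 2->16), giving [5, 16].

[5, 16]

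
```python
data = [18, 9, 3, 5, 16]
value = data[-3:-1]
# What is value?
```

data has length 5. The slice data[-3:-1] selects indices [2, 3] (2->3, 3->5), giving [3, 5].

[3, 5]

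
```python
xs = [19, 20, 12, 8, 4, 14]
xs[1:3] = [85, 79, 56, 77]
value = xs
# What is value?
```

xs starts as [19, 20, 12, 8, 4, 14] (length 6). The slice xs[1:3] covers indices [1, 2] with values [20, 12]. Replacing that slice with [85, 79, 56, 77] (different length) produces [19, 85, 79, 56, 77, 8, 4, 14].

[19, 85, 79, 56, 77, 8, 4, 14]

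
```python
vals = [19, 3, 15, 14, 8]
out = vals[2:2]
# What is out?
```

vals has length 5. The slice vals[2:2] resolves to an empty index range, so the result is [].

[]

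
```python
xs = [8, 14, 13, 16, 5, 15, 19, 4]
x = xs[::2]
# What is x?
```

xs has length 8. The slice xs[::2] selects indices [0, 2, 4, 6] (0->8, 2->13, 4->5, 6->19), giving [8, 13, 5, 19].

[8, 13, 5, 19]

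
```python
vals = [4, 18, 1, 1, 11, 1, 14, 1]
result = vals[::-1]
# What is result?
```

vals has length 8. The slice vals[::-1] selects indices [7, 6, 5, 4, 3, 2, 1, 0] (7->1, 6->14, 5->1, 4->11, 3->1, 2->1, 1->18, 0->4), giving [1, 14, 1, 11, 1, 1, 18, 4].

[1, 14, 1, 11, 1, 1, 18, 4]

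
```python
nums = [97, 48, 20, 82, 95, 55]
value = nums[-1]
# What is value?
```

nums has length 6. Negative index -1 maps to positive index 6 + (-1) = 5. nums[5] = 55.

55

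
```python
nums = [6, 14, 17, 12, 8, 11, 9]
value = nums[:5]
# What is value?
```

nums has length 7. The slice nums[:5] selects indices [0, 1, 2, 3, 4] (0->6, 1->14, 2->17, 3->12, 4->8), giving [6, 14, 17, 12, 8].

[6, 14, 17, 12, 8]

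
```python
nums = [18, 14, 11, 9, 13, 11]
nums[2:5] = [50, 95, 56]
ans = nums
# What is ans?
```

nums starts as [18, 14, 11, 9, 13, 11] (length 6). The slice nums[2:5] covers indices [2, 3, 4] with values [11, 9, 13]. Replacing that slice with [50, 95, 56] (same length) produces [18, 14, 50, 95, 56, 11].

[18, 14, 50, 95, 56, 11]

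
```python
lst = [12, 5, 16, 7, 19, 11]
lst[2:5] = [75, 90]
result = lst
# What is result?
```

lst starts as [12, 5, 16, 7, 19, 11] (length 6). The slice lst[2:5] covers indices [2, 3, 4] with values [16, 7, 19]. Replacing that slice with [75, 90] (different length) produces [12, 5, 75, 90, 11].

[12, 5, 75, 90, 11]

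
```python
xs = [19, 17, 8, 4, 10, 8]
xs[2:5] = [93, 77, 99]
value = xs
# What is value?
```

xs starts as [19, 17, 8, 4, 10, 8] (length 6). The slice xs[2:5] covers indices [2, 3, 4] with values [8, 4, 10]. Replacing that slice with [93, 77, 99] (same length) produces [19, 17, 93, 77, 99, 8].

[19, 17, 93, 77, 99, 8]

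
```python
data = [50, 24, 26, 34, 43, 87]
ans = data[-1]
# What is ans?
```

data has length 6. Negative index -1 maps to positive index 6 + (-1) = 5. data[5] = 87.

87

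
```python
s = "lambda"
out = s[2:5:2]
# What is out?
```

s has length 6. The slice s[2:5:2] selects indices [2, 4] (2->'m', 4->'d'), giving 'md'.

'md'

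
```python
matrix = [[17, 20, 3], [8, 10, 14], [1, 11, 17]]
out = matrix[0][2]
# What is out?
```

matrix[0] = [17, 20, 3]. Taking column 2 of that row yields 3.

3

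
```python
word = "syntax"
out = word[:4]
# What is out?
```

word has length 6. The slice word[:4] selects indices [0, 1, 2, 3] (0->'s', 1->'y', 2->'n', 3->'t'), giving 'synt'.

'synt'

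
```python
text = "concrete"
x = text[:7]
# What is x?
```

text has length 8. The slice text[:7] selects indices [0, 1, 2, 3, 4, 5, 6] (0->'c', 1->'o', 2->'n', 3->'c', 4->'r', 5->'e', 6->'t'), giving 'concret'.

'concret'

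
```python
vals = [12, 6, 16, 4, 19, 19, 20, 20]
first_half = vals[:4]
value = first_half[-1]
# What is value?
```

vals has length 8. The slice vals[:4] selects indices [0, 1, 2, 3] (0->12, 1->6, 2->16, 3->4), giving [12, 6, 16, 4]. So first_half = [12, 6, 16, 4]. Then first_half[-1] = 4.

4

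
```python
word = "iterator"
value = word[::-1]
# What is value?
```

word has length 8. The slice word[::-1] selects indices [7, 6, 5, 4, 3, 2, 1, 0] (7->'r', 6->'o', 5->'t', 4->'a', 3->'r', 2->'e', 1->'t', 0->'i'), giving 'rotareti'.

'rotareti'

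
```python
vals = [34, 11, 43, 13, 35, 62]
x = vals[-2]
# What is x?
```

vals has length 6. Negative index -2 maps to positive index 6 + (-2) = 4. vals[4] = 35.

35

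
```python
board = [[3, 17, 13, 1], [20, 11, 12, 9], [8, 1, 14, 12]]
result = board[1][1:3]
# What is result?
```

board[1] = [20, 11, 12, 9]. board[1] has length 4. The slice board[1][1:3] selects indices [1, 2] (1->11, 2->12), giving [11, 12].

[11, 12]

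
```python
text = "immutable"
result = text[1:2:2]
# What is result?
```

text has length 9. The slice text[1:2:2] selects indices [1] (1->'m'), giving 'm'.

'm'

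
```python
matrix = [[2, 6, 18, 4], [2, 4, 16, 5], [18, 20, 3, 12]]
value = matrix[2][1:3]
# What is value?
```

matrix[2] = [18, 20, 3, 12]. matrix[2] has length 4. The slice matrix[2][1:3] selects indices [1, 2] (1->20, 2->3), giving [20, 3].

[20, 3]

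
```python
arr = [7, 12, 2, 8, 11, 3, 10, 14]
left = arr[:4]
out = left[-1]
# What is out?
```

arr has length 8. The slice arr[:4] selects indices [0, 1, 2, 3] (0->7, 1->12, 2->2, 3->8), giving [7, 12, 2, 8]. So left = [7, 12, 2, 8]. Then left[-1] = 8.

8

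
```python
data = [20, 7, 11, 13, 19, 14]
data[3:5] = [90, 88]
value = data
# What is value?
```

data starts as [20, 7, 11, 13, 19, 14] (length 6). The slice data[3:5] covers indices [3, 4] with values [13, 19]. Replacing that slice with [90, 88] (same length) produces [20, 7, 11, 90, 88, 14].

[20, 7, 11, 90, 88, 14]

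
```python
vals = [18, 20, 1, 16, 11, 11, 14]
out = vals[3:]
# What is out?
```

vals has length 7. The slice vals[3:] selects indices [3, 4, 5, 6] (3->16, 4->11, 5->11, 6->14), giving [16, 11, 11, 14].

[16, 11, 11, 14]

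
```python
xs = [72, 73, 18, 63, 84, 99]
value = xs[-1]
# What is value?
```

xs has length 6. Negative index -1 maps to positive index 6 + (-1) = 5. xs[5] = 99.

99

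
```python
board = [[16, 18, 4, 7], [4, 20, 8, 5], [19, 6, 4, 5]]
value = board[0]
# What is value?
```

board has 3 rows. Row 0 is [16, 18, 4, 7].

[16, 18, 4, 7]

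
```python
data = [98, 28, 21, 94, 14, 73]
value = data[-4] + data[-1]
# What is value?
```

data has length 6. Negative index -4 maps to positive index 6 + (-4) = 2. data[2] = 21.
data has length 6. Negative index -1 maps to positive index 6 + (-1) = 5. data[5] = 73.
Sum: 21 + 73 = 94.

94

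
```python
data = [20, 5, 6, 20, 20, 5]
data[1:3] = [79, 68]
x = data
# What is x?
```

data starts as [20, 5, 6, 20, 20, 5] (length 6). The slice data[1:3] covers indices [1, 2] with values [5, 6]. Replacing that slice with [79, 68] (same length) produces [20, 79, 68, 20, 20, 5].

[20, 79, 68, 20, 20, 5]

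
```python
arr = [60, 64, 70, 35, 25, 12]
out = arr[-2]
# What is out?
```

arr has length 6. Negative index -2 maps to positive index 6 + (-2) = 4. arr[4] = 25.

25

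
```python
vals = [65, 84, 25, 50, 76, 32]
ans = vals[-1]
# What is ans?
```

vals has length 6. Negative index -1 maps to positive index 6 + (-1) = 5. vals[5] = 32.

32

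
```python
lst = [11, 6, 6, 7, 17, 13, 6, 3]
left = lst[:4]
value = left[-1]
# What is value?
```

lst has length 8. The slice lst[:4] selects indices [0, 1, 2, 3] (0->11, 1->6, 2->6, 3->7), giving [11, 6, 6, 7]. So left = [11, 6, 6, 7]. Then left[-1] = 7.

7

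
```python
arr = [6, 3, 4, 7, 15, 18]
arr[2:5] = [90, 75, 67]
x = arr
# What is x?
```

arr starts as [6, 3, 4, 7, 15, 18] (length 6). The slice arr[2:5] covers indices [2, 3, 4] with values [4, 7, 15]. Replacing that slice with [90, 75, 67] (same length) produces [6, 3, 90, 75, 67, 18].

[6, 3, 90, 75, 67, 18]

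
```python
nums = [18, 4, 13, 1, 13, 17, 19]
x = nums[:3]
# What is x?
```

nums has length 7. The slice nums[:3] selects indices [0, 1, 2] (0->18, 1->4, 2->13), giving [18, 4, 13].

[18, 4, 13]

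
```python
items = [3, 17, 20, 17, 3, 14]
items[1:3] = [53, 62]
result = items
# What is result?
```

items starts as [3, 17, 20, 17, 3, 14] (length 6). The slice items[1:3] covers indices [1, 2] with values [17, 20]. Replacing that slice with [53, 62] (same length) produces [3, 53, 62, 17, 3, 14].

[3, 53, 62, 17, 3, 14]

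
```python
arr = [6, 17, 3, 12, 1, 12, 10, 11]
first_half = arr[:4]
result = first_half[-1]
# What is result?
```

arr has length 8. The slice arr[:4] selects indices [0, 1, 2, 3] (0->6, 1->17, 2->3, 3->12), giving [6, 17, 3, 12]. So first_half = [6, 17, 3, 12]. Then first_half[-1] = 12.

12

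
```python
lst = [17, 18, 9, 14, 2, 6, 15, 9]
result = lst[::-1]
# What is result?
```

lst has length 8. The slice lst[::-1] selects indices [7, 6, 5, 4, 3, 2, 1, 0] (7->9, 6->15, 5->6, 4->2, 3->14, 2->9, 1->18, 0->17), giving [9, 15, 6, 2, 14, 9, 18, 17].

[9, 15, 6, 2, 14, 9, 18, 17]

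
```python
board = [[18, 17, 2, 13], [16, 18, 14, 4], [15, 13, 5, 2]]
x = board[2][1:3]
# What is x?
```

board[2] = [15, 13, 5, 2]. board[2] has length 4. The slice board[2][1:3] selects indices [1, 2] (1->13, 2->5), giving [13, 5].

[13, 5]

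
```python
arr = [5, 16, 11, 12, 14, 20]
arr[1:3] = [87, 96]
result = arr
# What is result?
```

arr starts as [5, 16, 11, 12, 14, 20] (length 6). The slice arr[1:3] covers indices [1, 2] with values [16, 11]. Replacing that slice with [87, 96] (same length) produces [5, 87, 96, 12, 14, 20].

[5, 87, 96, 12, 14, 20]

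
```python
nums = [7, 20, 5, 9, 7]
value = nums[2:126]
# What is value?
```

nums has length 5. The slice nums[2:126] selects indices [2, 3, 4] (2->5, 3->9, 4->7), giving [5, 9, 7].

[5, 9, 7]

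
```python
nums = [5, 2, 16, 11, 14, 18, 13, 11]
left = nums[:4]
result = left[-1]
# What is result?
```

nums has length 8. The slice nums[:4] selects indices [0, 1, 2, 3] (0->5, 1->2, 2->16, 3->11), giving [5, 2, 16, 11]. So left = [5, 2, 16, 11]. Then left[-1] = 11.

11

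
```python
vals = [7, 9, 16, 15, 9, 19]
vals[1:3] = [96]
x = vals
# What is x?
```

vals starts as [7, 9, 16, 15, 9, 19] (length 6). The slice vals[1:3] covers indices [1, 2] with values [9, 16]. Replacing that slice with [96] (different length) produces [7, 96, 15, 9, 19].

[7, 96, 15, 9, 19]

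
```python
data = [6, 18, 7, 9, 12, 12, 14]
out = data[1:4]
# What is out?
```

data has length 7. The slice data[1:4] selects indices [1, 2, 3] (1->18, 2->7, 3->9), giving [18, 7, 9].

[18, 7, 9]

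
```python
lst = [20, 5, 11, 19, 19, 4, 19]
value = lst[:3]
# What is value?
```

lst has length 7. The slice lst[:3] selects indices [0, 1, 2] (0->20, 1->5, 2->11), giving [20, 5, 11].

[20, 5, 11]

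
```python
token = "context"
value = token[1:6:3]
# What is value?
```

token has length 7. The slice token[1:6:3] selects indices [1, 4] (1->'o', 4->'e'), giving 'oe'.

'oe'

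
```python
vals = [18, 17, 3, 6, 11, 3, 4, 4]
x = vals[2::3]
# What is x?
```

vals has length 8. The slice vals[2::3] selects indices [2, 5] (2->3, 5->3), giving [3, 3].

[3, 3]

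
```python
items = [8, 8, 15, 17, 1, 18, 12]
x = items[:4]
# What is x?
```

items has length 7. The slice items[:4] selects indices [0, 1, 2, 3] (0->8, 1->8, 2->15, 3->17), giving [8, 8, 15, 17].

[8, 8, 15, 17]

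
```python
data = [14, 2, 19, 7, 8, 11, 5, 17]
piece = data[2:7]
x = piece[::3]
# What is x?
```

data has length 8. The slice data[2:7] selects indices [2, 3, 4, 5, 6] (2->19, 3->7, 4->8, 5->11, 6->5), giving [19, 7, 8, 11, 5]. So piece = [19, 7, 8, 11, 5]. piece has length 5. The slice piece[::3] selects indices [0, 3] (0->19, 3->11), giving [19, 11].

[19, 11]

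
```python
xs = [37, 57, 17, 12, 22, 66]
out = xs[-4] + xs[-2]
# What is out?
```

xs has length 6. Negative index -4 maps to positive index 6 + (-4) = 2. xs[2] = 17.
xs has length 6. Negative index -2 maps to positive index 6 + (-2) = 4. xs[4] = 22.
Sum: 17 + 22 = 39.

39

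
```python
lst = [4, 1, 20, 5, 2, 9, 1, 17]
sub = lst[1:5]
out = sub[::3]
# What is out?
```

lst has length 8. The slice lst[1:5] selects indices [1, 2, 3, 4] (1->1, 2->20, 3->5, 4->2), giving [1, 20, 5, 2]. So sub = [1, 20, 5, 2]. sub has length 4. The slice sub[::3] selects indices [0, 3] (0->1, 3->2), giving [1, 2].

[1, 2]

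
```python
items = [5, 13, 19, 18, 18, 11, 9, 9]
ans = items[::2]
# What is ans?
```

items has length 8. The slice items[::2] selects indices [0, 2, 4, 6] (0->5, 2->19, 4->18, 6->9), giving [5, 19, 18, 9].

[5, 19, 18, 9]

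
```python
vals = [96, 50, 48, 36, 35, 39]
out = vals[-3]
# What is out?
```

vals has length 6. Negative index -3 maps to positive index 6 + (-3) = 3. vals[3] = 36.

36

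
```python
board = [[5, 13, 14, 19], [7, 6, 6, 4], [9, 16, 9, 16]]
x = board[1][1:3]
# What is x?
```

board[1] = [7, 6, 6, 4]. board[1] has length 4. The slice board[1][1:3] selects indices [1, 2] (1->6, 2->6), giving [6, 6].

[6, 6]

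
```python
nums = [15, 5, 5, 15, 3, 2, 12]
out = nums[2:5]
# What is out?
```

nums has length 7. The slice nums[2:5] selects indices [2, 3, 4] (2->5, 3->15, 4->3), giving [5, 15, 3].

[5, 15, 3]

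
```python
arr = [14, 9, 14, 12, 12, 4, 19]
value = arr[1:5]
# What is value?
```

arr has length 7. The slice arr[1:5] selects indices [1, 2, 3, 4] (1->9, 2->14, 3->12, 4->12), giving [9, 14, 12, 12].

[9, 14, 12, 12]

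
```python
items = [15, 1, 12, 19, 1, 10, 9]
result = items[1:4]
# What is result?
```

items has length 7. The slice items[1:4] selects indices [1, 2, 3] (1->1, 2->12, 3->19), giving [1, 12, 19].

[1, 12, 19]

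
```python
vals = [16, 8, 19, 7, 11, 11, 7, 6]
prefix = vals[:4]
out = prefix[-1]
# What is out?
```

vals has length 8. The slice vals[:4] selects indices [0, 1, 2, 3] (0->16, 1->8, 2->19, 3->7), giving [16, 8, 19, 7]. So prefix = [16, 8, 19, 7]. Then prefix[-1] = 7.

7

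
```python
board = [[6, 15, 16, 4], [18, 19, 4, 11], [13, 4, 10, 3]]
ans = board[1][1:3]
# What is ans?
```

board[1] = [18, 19, 4, 11]. board[1] has length 4. The slice board[1][1:3] selects indices [1, 2] (1->19, 2->4), giving [19, 4].

[19, 4]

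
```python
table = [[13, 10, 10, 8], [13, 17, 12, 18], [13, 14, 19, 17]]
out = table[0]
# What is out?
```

table has 3 rows. Row 0 is [13, 10, 10, 8].

[13, 10, 10, 8]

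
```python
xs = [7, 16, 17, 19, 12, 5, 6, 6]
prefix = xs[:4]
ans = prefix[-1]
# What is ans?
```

xs has length 8. The slice xs[:4] selects indices [0, 1, 2, 3] (0->7, 1->16, 2->17, 3->19), giving [7, 16, 17, 19]. So prefix = [7, 16, 17, 19]. Then prefix[-1] = 19.

19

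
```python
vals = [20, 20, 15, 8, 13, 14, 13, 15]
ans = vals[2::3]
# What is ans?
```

vals has length 8. The slice vals[2::3] selects indices [2, 5] (2->15, 5->14), giving [15, 14].

[15, 14]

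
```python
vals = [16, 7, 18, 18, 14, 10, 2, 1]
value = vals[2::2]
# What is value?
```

vals has length 8. The slice vals[2::2] selects indices [2, 4, 6] (2->18, 4->14, 6->2), giving [18, 14, 2].

[18, 14, 2]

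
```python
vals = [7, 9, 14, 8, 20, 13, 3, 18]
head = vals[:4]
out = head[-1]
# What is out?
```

vals has length 8. The slice vals[:4] selects indices [0, 1, 2, 3] (0->7, 1->9, 2->14, 3->8), giving [7, 9, 14, 8]. So head = [7, 9, 14, 8]. Then head[-1] = 8.

8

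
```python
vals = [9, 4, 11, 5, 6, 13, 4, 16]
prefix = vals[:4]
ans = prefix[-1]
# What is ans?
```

vals has length 8. The slice vals[:4] selects indices [0, 1, 2, 3] (0->9, 1->4, 2->11, 3->5), giving [9, 4, 11, 5]. So prefix = [9, 4, 11, 5]. Then prefix[-1] = 5.

5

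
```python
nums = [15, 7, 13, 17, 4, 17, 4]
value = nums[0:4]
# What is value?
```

nums has length 7. The slice nums[0:4] selects indices [0, 1, 2, 3] (0->15, 1->7, 2->13, 3->17), giving [15, 7, 13, 17].

[15, 7, 13, 17]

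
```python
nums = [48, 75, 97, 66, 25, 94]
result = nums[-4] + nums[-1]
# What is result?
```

nums has length 6. Negative index -4 maps to positive index 6 + (-4) = 2. nums[2] = 97.
nums has length 6. Negative index -1 maps to positive index 6 + (-1) = 5. nums[5] = 94.
Sum: 97 + 94 = 191.

191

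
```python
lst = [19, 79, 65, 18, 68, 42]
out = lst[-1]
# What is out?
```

lst has length 6. Negative index -1 maps to positive index 6 + (-1) = 5. lst[5] = 42.

42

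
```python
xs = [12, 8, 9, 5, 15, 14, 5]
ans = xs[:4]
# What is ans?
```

xs has length 7. The slice xs[:4] selects indices [0, 1, 2, 3] (0->12, 1->8, 2->9, 3->5), giving [12, 8, 9, 5].

[12, 8, 9, 5]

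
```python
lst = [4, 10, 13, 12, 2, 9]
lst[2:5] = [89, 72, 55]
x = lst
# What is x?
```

lst starts as [4, 10, 13, 12, 2, 9] (length 6). The slice lst[2:5] covers indices [2, 3, 4] with values [13, 12, 2]. Replacing that slice with [89, 72, 55] (same length) produces [4, 10, 89, 72, 55, 9].

[4, 10, 89, 72, 55, 9]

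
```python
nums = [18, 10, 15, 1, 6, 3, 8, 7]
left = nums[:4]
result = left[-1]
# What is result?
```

nums has length 8. The slice nums[:4] selects indices [0, 1, 2, 3] (0->18, 1->10, 2->15, 3->1), giving [18, 10, 15, 1]. So left = [18, 10, 15, 1]. Then left[-1] = 1.

1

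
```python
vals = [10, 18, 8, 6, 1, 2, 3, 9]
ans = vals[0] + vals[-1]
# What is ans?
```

vals has length 8. vals[0] = 10.
vals has length 8. Negative index -1 maps to positive index 8 + (-1) = 7. vals[7] = 9.
Sum: 10 + 9 = 19.

19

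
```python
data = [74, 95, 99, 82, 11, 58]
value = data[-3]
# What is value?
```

data has length 6. Negative index -3 maps to positive index 6 + (-3) = 3. data[3] = 82.

82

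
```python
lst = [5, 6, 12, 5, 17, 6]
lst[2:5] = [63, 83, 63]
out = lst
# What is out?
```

lst starts as [5, 6, 12, 5, 17, 6] (length 6). The slice lst[2:5] covers indices [2, 3, 4] with values [12, 5, 17]. Replacing that slice with [63, 83, 63] (same length) produces [5, 6, 63, 83, 63, 6].

[5, 6, 63, 83, 63, 6]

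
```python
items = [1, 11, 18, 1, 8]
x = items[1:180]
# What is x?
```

items has length 5. The slice items[1:180] selects indices [1, 2, 3, 4] (1->11, 2->18, 3->1, 4->8), giving [11, 18, 1, 8].

[11, 18, 1, 8]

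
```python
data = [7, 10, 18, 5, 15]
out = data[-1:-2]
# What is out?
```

data has length 5. The slice data[-1:-2] resolves to an empty index range, so the result is [].

[]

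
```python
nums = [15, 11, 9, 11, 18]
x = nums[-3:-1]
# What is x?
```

nums has length 5. The slice nums[-3:-1] selects indices [2, 3] (2->9, 3->11), giving [9, 11].

[9, 11]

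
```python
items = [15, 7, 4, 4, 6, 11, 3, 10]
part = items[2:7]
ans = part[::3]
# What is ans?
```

items has length 8. The slice items[2:7] selects indices [2, 3, 4, 5, 6] (2->4, 3->4, 4->6, 5->11, 6->3), giving [4, 4, 6, 11, 3]. So part = [4, 4, 6, 11, 3]. part has length 5. The slice part[::3] selects indices [0, 3] (0->4, 3->11), giving [4, 11].

[4, 11]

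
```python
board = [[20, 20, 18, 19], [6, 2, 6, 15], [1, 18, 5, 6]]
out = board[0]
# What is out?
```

board has 3 rows. Row 0 is [20, 20, 18, 19].

[20, 20, 18, 19]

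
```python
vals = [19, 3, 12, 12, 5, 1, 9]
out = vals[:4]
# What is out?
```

vals has length 7. The slice vals[:4] selects indices [0, 1, 2, 3] (0->19, 1->3, 2->12, 3->12), giving [19, 3, 12, 12].

[19, 3, 12, 12]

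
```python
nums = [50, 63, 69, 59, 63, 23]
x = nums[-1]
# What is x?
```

nums has length 6. Negative index -1 maps to positive index 6 + (-1) = 5. nums[5] = 23.

23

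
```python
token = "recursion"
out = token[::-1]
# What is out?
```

token has length 9. The slice token[::-1] selects indices [8, 7, 6, 5, 4, 3, 2, 1, 0] (8->'n', 7->'o', 6->'i', 5->'s', 4->'r', 3->'u', 2->'c', 1->'e', 0->'r'), giving 'noisrucer'.

'noisrucer'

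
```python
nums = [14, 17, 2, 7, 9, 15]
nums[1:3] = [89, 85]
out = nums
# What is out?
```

nums starts as [14, 17, 2, 7, 9, 15] (length 6). The slice nums[1:3] covers indices [1, 2] with values [17, 2]. Replacing that slice with [89, 85] (same length) produces [14, 89, 85, 7, 9, 15].

[14, 89, 85, 7, 9, 15]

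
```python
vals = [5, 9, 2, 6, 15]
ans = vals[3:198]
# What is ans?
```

vals has length 5. The slice vals[3:198] selects indices [3, 4] (3->6, 4->15), giving [6, 15].

[6, 15]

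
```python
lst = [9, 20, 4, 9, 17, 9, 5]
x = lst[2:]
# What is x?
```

lst has length 7. The slice lst[2:] selects indices [2, 3, 4, 5, 6] (2->4, 3->9, 4->17, 5->9, 6->5), giving [4, 9, 17, 9, 5].

[4, 9, 17, 9, 5]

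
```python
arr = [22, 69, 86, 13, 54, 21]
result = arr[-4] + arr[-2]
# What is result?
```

arr has length 6. Negative index -4 maps to positive index 6 + (-4) = 2. arr[2] = 86.
arr has length 6. Negative index -2 maps to positive index 6 + (-2) = 4. arr[4] = 54.
Sum: 86 + 54 = 140.

140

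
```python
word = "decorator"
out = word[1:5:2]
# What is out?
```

word has length 9. The slice word[1:5:2] selects indices [1, 3] (1->'e', 3->'o'), giving 'eo'.

'eo'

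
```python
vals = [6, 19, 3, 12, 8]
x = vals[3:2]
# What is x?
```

vals has length 5. The slice vals[3:2] resolves to an empty index range, so the result is [].

[]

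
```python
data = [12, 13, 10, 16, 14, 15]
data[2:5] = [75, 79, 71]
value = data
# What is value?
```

data starts as [12, 13, 10, 16, 14, 15] (length 6). The slice data[2:5] covers indices [2, 3, 4] with values [10, 16, 14]. Replacing that slice with [75, 79, 71] (same length) produces [12, 13, 75, 79, 71, 15].

[12, 13, 75, 79, 71, 15]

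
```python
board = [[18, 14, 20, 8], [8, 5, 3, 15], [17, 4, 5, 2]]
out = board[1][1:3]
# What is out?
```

board[1] = [8, 5, 3, 15]. board[1] has length 4. The slice board[1][1:3] selects indices [1, 2] (1->5, 2->3), giving [5, 3].

[5, 3]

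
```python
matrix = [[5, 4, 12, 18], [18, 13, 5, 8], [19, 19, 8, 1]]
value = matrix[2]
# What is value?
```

matrix has 3 rows. Row 2 is [19, 19, 8, 1].

[19, 19, 8, 1]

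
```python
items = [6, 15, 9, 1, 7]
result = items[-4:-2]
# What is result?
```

items has length 5. The slice items[-4:-2] selects indices [1, 2] (1->15, 2->9), giving [15, 9].

[15, 9]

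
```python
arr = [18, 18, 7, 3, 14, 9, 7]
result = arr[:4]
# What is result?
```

arr has length 7. The slice arr[:4] selects indices [0, 1, 2, 3] (0->18, 1->18, 2->7, 3->3), giving [18, 18, 7, 3].

[18, 18, 7, 3]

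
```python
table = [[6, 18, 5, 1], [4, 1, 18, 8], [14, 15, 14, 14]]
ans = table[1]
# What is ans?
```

table has 3 rows. Row 1 is [4, 1, 18, 8].

[4, 1, 18, 8]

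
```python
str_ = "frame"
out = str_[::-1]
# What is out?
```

str_ has length 5. The slice str_[::-1] selects indices [4, 3, 2, 1, 0] (4->'e', 3->'m', 2->'a', 1->'r', 0->'f'), giving 'emarf'.

'emarf'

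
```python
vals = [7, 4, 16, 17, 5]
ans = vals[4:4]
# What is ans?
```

vals has length 5. The slice vals[4:4] resolves to an empty index range, so the result is [].

[]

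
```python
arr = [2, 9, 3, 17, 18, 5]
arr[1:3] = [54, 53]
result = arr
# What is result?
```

arr starts as [2, 9, 3, 17, 18, 5] (length 6). The slice arr[1:3] covers indices [1, 2] with values [9, 3]. Replacing that slice with [54, 53] (same length) produces [2, 54, 53, 17, 18, 5].

[2, 54, 53, 17, 18, 5]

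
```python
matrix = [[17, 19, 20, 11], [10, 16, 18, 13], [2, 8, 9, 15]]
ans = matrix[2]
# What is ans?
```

matrix has 3 rows. Row 2 is [2, 8, 9, 15].

[2, 8, 9, 15]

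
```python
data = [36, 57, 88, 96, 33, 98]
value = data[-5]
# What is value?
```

data has length 6. Negative index -5 maps to positive index 6 + (-5) = 1. data[1] = 57.

57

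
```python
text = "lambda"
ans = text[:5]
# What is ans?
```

text has length 6. The slice text[:5] selects indices [0, 1, 2, 3, 4] (0->'l', 1->'a', 2->'m', 3->'b', 4->'d'), giving 'lambd'.

'lambd'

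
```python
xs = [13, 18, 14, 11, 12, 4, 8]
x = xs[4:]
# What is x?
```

xs has length 7. The slice xs[4:] selects indices [4, 5, 6] (4->12, 5->4, 6->8), giving [12, 4, 8].

[12, 4, 8]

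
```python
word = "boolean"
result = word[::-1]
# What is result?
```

word has length 7. The slice word[::-1] selects indices [6, 5, 4, 3, 2, 1, 0] (6->'n', 5->'a', 4->'e', 3->'l', 2->'o', 1->'o', 0->'b'), giving 'naeloob'.

'naeloob'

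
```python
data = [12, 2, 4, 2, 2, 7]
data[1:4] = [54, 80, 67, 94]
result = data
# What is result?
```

data starts as [12, 2, 4, 2, 2, 7] (length 6). The slice data[1:4] covers indices [1, 2, 3] with values [2, 4, 2]. Replacing that slice with [54, 80, 67, 94] (different length) produces [12, 54, 80, 67, 94, 2, 7].

[12, 54, 80, 67, 94, 2, 7]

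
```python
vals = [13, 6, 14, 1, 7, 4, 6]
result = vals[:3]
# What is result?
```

vals has length 7. The slice vals[:3] selects indices [0, 1, 2] (0->13, 1->6, 2->14), giving [13, 6, 14].

[13, 6, 14]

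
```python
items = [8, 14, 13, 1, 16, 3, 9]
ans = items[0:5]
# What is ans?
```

items has length 7. The slice items[0:5] selects indices [0, 1, 2, 3, 4] (0->8, 1->14, 2->13, 3->1, 4->16), giving [8, 14, 13, 1, 16].

[8, 14, 13, 1, 16]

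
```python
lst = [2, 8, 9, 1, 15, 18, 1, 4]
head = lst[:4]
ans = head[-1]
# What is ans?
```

lst has length 8. The slice lst[:4] selects indices [0, 1, 2, 3] (0->2, 1->8, 2->9, 3->1), giving [2, 8, 9, 1]. So head = [2, 8, 9, 1]. Then head[-1] = 1.

1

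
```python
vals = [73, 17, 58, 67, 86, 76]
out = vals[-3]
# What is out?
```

vals has length 6. Negative index -3 maps to positive index 6 + (-3) = 3. vals[3] = 67.

67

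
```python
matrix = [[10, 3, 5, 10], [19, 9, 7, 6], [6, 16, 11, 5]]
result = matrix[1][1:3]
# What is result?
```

matrix[1] = [19, 9, 7, 6]. matrix[1] has length 4. The slice matrix[1][1:3] selects indices [1, 2] (1->9, 2->7), giving [9, 7].

[9, 7]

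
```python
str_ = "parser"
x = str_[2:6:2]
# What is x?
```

str_ has length 6. The slice str_[2:6:2] selects indices [2, 4] (2->'r', 4->'e'), giving 're'.

're'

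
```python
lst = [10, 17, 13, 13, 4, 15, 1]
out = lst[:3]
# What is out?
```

lst has length 7. The slice lst[:3] selects indices [0, 1, 2] (0->10, 1->17, 2->13), giving [10, 17, 13].

[10, 17, 13]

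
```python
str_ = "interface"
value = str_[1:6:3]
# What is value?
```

str_ has length 9. The slice str_[1:6:3] selects indices [1, 4] (1->'n', 4->'r'), giving 'nr'.

'nr'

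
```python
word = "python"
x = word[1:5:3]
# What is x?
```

word has length 6. The slice word[1:5:3] selects indices [1, 4] (1->'y', 4->'o'), giving 'yo'.

'yo'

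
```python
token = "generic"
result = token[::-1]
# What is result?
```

token has length 7. The slice token[::-1] selects indices [6, 5, 4, 3, 2, 1, 0] (6->'c', 5->'i', 4->'r', 3->'e', 2->'n', 1->'e', 0->'g'), giving 'cireneg'.

'cireneg'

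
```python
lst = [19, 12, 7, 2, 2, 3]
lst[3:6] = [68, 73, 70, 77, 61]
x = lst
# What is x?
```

lst starts as [19, 12, 7, 2, 2, 3] (length 6). The slice lst[3:6] covers indices [3, 4, 5] with values [2, 2, 3]. Replacing that slice with [68, 73, 70, 77, 61] (different length) produces [19, 12, 7, 68, 73, 70, 77, 61].

[19, 12, 7, 68, 73, 70, 77, 61]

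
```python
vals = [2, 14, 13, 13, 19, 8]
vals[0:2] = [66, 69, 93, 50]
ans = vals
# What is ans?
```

vals starts as [2, 14, 13, 13, 19, 8] (length 6). The slice vals[0:2] covers indices [0, 1] with values [2, 14]. Replacing that slice with [66, 69, 93, 50] (different length) produces [66, 69, 93, 50, 13, 13, 19, 8].

[66, 69, 93, 50, 13, 13, 19, 8]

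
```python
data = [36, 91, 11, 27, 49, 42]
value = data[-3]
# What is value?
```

data has length 6. Negative index -3 maps to positive index 6 + (-3) = 3. data[3] = 27.

27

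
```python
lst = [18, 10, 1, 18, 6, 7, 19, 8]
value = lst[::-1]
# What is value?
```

lst has length 8. The slice lst[::-1] selects indices [7, 6, 5, 4, 3, 2, 1, 0] (7->8, 6->19, 5->7, 4->6, 3->18, 2->1, 1->10, 0->18), giving [8, 19, 7, 6, 18, 1, 10, 18].

[8, 19, 7, 6, 18, 1, 10, 18]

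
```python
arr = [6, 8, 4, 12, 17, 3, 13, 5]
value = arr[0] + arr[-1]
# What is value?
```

arr has length 8. arr[0] = 6.
arr has length 8. Negative index -1 maps to positive index 8 + (-1) = 7. arr[7] = 5.
Sum: 6 + 5 = 11.

11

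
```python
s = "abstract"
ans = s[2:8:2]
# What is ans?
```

s has length 8. The slice s[2:8:2] selects indices [2, 4, 6] (2->'s', 4->'r', 6->'c'), giving 'src'.

'src'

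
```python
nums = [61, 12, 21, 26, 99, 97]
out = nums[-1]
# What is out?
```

nums has length 6. Negative index -1 maps to positive index 6 + (-1) = 5. nums[5] = 97.

97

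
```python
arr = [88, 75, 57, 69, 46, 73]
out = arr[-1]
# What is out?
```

arr has length 6. Negative index -1 maps to positive index 6 + (-1) = 5. arr[5] = 73.

73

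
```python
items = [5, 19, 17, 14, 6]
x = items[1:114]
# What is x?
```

items has length 5. The slice items[1:114] selects indices [1, 2, 3, 4] (1->19, 2->17, 3->14, 4->6), giving [19, 17, 14, 6].

[19, 17, 14, 6]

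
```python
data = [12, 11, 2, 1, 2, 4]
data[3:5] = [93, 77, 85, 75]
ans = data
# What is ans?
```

data starts as [12, 11, 2, 1, 2, 4] (length 6). The slice data[3:5] covers indices [3, 4] with values [1, 2]. Replacing that slice with [93, 77, 85, 75] (different length) produces [12, 11, 2, 93, 77, 85, 75, 4].

[12, 11, 2, 93, 77, 85, 75, 4]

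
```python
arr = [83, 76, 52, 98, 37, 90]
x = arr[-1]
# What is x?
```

arr has length 6. Negative index -1 maps to positive index 6 + (-1) = 5. arr[5] = 90.

90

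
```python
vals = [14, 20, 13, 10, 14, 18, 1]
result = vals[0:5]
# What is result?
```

vals has length 7. The slice vals[0:5] selects indices [0, 1, 2, 3, 4] (0->14, 1->20, 2->13, 3->10, 4->14), giving [14, 20, 13, 10, 14].

[14, 20, 13, 10, 14]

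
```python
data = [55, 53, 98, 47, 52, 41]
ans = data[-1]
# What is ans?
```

data has length 6. Negative index -1 maps to positive index 6 + (-1) = 5. data[5] = 41.

41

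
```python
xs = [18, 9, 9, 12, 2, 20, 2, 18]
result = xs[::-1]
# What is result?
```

xs has length 8. The slice xs[::-1] selects indices [7, 6, 5, 4, 3, 2, 1, 0] (7->18, 6->2, 5->20, 4->2, 3->12, 2->9, 1->9, 0->18), giving [18, 2, 20, 2, 12, 9, 9, 18].

[18, 2, 20, 2, 12, 9, 9, 18]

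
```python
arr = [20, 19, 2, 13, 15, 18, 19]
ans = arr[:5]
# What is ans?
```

arr has length 7. The slice arr[:5] selects indices [0, 1, 2, 3, 4] (0->20, 1->19, 2->2, 3->13, 4->15), giving [20, 19, 2, 13, 15].

[20, 19, 2, 13, 15]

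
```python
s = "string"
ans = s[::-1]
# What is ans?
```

s has length 6. The slice s[::-1] selects indices [5, 4, 3, 2, 1, 0] (5->'g', 4->'n', 3->'i', 2->'r', 1->'t', 0->'s'), giving 'gnirts'.

'gnirts'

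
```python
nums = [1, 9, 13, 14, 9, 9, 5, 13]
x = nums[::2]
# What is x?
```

nums has length 8. The slice nums[::2] selects indices [0, 2, 4, 6] (0->1, 2->13, 4->9, 6->5), giving [1, 13, 9, 5].

[1, 13, 9, 5]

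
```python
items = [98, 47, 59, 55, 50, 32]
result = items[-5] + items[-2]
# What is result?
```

items has length 6. Negative index -5 maps to positive index 6 + (-5) = 1. items[1] = 47.
items has length 6. Negative index -2 maps to positive index 6 + (-2) = 4. items[4] = 50.
Sum: 47 + 50 = 97.

97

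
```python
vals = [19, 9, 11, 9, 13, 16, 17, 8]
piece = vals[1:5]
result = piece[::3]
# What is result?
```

vals has length 8. The slice vals[1:5] selects indices [1, 2, 3, 4] (1->9, 2->11, 3->9, 4->13), giving [9, 11, 9, 13]. So piece = [9, 11, 9, 13]. piece has length 4. The slice piece[::3] selects indices [0, 3] (0->9, 3->13), giving [9, 13].

[9, 13]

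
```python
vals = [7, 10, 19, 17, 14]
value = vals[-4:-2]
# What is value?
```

vals has length 5. The slice vals[-4:-2] selects indices [1, 2] (1->10, 2->19), giving [10, 19].

[10, 19]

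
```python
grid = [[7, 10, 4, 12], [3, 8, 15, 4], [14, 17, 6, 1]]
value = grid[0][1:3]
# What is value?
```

grid[0] = [7, 10, 4, 12]. grid[0] has length 4. The slice grid[0][1:3] selects indices [1, 2] (1->10, 2->4), giving [10, 4].

[10, 4]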